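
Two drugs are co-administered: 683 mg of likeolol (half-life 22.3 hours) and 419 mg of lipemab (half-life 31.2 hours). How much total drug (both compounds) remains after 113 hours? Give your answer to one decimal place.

54.4 mg

likeolol: 683 × (1/2)^(113/22.3) = 683 × (1/2)^5.0673 ≈ 20.371 mg.
lipemab: 419 × (1/2)^(113/31.2) = 419 × (1/2)^3.6218 ≈ 34.037 mg.
Total = 20.371 + 34.037 ≈ 54.408 mg.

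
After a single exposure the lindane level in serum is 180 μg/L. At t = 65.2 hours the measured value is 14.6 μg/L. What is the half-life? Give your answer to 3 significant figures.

A/A₀ = 14.6/180 ≈ 0.081111.
n = log₂(12.329) ≈ 3.624 half-lives elapsed in 65.2 hours.
t½ = 65.2/3.624 ≈ 17.991 hours.

18.0 hours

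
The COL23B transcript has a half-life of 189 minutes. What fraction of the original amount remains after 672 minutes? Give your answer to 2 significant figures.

n = 672/189 ≈ 3.5556 half-lives.
Fraction remaining = (1/2)^3.5556 ≈ 0.085049.

0.085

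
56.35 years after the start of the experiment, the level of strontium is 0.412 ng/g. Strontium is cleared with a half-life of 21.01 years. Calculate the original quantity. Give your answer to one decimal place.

Number of half-lives elapsed: n = 56.35/21.01 ≈ 2.6821.
A₀ = A × 2^n = 0.412 × 2^2.6821 = 0.412 × 6.4177 ≈ 2.6441 ng/g.

2.6 ng/g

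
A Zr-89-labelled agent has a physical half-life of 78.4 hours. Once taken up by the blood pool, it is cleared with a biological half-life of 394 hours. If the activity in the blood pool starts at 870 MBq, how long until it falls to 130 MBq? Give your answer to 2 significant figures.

1/t_eff = 1/t_phys + 1/t_biol = 1/78.4 + 1/394 = 0.015293 per hour.
t_eff = 78.4 × 394 / (78.4 + 394) ≈ 65.389 hours.
n = log₂(870/130) ≈ 2.7425; t = 2.7425 × 65.389 ≈ 179.33 hours.

180 hours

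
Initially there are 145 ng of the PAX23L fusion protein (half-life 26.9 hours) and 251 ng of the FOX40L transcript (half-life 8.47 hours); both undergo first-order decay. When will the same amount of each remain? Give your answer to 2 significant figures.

Set 145·(1/2)^(t/26.9) = 251·(1/2)^(t/8.47).
Taking log₂: log₂(145/251) = t·(1/26.9 − 1/8.47).
log₂(0.57769) = -0.79163; 1/26.9 − 1/8.47 = -0.080889.
t = -0.79163 / -0.080889 ≈ 9.7867 hours.

9.8 hours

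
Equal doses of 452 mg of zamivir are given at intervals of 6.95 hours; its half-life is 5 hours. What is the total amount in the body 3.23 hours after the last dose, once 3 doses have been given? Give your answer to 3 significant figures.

441 mg

The 3 doses were given 17.13, 10.18, 3.23 hours ago.
Total = 452·(1/2)^(17.13/5) + 452·(1/2)^(10.18/5) + 452·(1/2)^(3.23/5)
      = 42.054 + 110.22 + 288.85 ≈ 441.12 mg.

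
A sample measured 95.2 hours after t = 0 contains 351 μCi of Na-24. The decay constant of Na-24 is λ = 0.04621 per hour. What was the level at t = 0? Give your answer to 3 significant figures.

28600 μCi

t½ = ln 2 / λ = 0.69315 / 0.04621 ≈ 15 hours.
Number of half-lives elapsed: n = 95.2/15 ≈ 6.3467.
A₀ = A × 2^n = 351 × 2^6.3467 = 351 × 81.385 ≈ 28566 μCi.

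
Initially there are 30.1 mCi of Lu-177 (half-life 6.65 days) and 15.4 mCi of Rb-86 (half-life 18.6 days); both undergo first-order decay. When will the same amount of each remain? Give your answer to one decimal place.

10.0 days

Set 30.1·(1/2)^(t/6.65) = 15.4·(1/2)^(t/18.6).
Taking log₂: log₂(30.1/15.4) = t·(1/6.65 − 1/18.6).
log₂(1.9545) = 0.96683; 1/6.65 − 1/18.6 = 0.096612.
t = 0.96683 / 0.096612 ≈ 10.007 days.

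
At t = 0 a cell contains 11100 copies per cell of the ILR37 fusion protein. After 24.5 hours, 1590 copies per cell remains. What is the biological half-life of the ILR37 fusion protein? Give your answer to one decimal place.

A/A₀ = 1590/11100 ≈ 0.14324.
n = log₂(6.9811) ≈ 2.8035 half-lives elapsed in 24.5 hours.
t½ = 24.5/2.8035 ≈ 8.7392 hours.

8.7 hours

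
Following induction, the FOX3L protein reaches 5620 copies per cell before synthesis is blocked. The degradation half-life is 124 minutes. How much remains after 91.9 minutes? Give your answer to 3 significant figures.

Number of half-lives: n = 91.9/124 ≈ 0.74113.
Remaining = 5620 × (1/2)^0.74113 = 5620 × 0.59827 ≈ 3362.3 copies per cell.

3360 copies per cell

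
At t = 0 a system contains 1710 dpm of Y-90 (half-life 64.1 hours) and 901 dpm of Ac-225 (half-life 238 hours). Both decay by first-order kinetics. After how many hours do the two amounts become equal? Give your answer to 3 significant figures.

81.1 hours

Set 1710·(1/2)^(t/64.1) = 901·(1/2)^(t/238).
Taking log₂: log₂(1710/901) = t·(1/64.1 − 1/238).
log₂(1.8979) = 0.9244; 1/64.1 − 1/238 = 0.011399.
t = 0.9244 / 0.011399 ≈ 81.095 hours.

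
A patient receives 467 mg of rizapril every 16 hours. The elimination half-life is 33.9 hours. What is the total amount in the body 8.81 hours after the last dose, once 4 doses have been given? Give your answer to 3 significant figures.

1020 mg

The 4 doses were given 56.81, 40.81, 24.81, 8.81 hours ago.
Total = 467·(1/2)^(56.81/33.9) + 467·(1/2)^(40.81/33.9) + 467·(1/2)^(24.81/33.9) + 467·(1/2)^(8.81/33.9)
      = 146.17 + 202.73 + 281.19 + 390.02 ≈ 1020.1 mg.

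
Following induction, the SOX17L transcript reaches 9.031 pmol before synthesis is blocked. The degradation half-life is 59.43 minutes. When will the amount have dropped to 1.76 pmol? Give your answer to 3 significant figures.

140 minutes

Fraction remaining = 1.76/9.031 ≈ 0.19488.
n = log₂(9.031/1.76) = ln(5.1313)/ln 2 ≈ 2.3593 half-lives.
t = n × t½ = 2.3593 × 59.43 ≈ 140.21 minutes.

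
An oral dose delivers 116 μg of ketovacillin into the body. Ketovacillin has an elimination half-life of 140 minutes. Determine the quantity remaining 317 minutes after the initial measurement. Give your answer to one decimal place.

Number of half-lives: n = 317/140 ≈ 2.2643.
Remaining = 116 × (1/2)^2.2643 = 116 × 0.20815 ≈ 24.146 μg.

24.1 μg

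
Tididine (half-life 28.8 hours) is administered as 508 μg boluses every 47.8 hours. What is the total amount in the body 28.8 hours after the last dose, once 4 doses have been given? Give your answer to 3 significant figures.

368 μg

The 4 doses were given 172.2, 124.4, 76.6, 28.8 hours ago.
Total = 508·(1/2)^(172.2/28.8) + 508·(1/2)^(124.4/28.8) + 508·(1/2)^(76.6/28.8) + 508·(1/2)^(28.8/28.8)
      = 8.053 + 25.444 + 80.391 + 254 ≈ 367.89 μg.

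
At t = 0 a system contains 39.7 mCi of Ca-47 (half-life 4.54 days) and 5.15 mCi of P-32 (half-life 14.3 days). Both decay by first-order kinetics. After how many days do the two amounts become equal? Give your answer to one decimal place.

19.6 days

Set 39.7·(1/2)^(t/4.54) = 5.15·(1/2)^(t/14.3).
Taking log₂: log₂(39.7/5.15) = t·(1/4.54 − 1/14.3).
log₂(7.7087) = 2.9465; 1/4.54 − 1/14.3 = 0.15033.
t = 2.9465 / 0.15033 ≈ 19.6 days.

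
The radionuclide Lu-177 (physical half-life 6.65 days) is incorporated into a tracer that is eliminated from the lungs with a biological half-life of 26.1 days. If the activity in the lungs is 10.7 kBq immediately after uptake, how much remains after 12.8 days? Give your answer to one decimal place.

2.0 kBq

1/t_eff = 1/t_phys + 1/t_biol = 1/6.65 + 1/26.1 = 0.18869 per day.
t_eff = 6.65 × 26.1 / (6.65 + 26.1) ≈ 5.2997 days.
Remaining = 10.7 × (1/2)^(12.8/5.2997) = 10.7 × (1/2)^2.4152 ≈ 2.006 kBq.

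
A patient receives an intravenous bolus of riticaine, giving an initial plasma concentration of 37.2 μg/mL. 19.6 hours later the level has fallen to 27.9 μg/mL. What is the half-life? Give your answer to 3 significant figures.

A/A₀ = 27.9/37.2 ≈ 0.75.
n = log₂(1.3333) ≈ 0.41504 half-lives elapsed in 19.6 hours.
t½ = 19.6/0.41504 ≈ 47.225 hours.

47.2 hours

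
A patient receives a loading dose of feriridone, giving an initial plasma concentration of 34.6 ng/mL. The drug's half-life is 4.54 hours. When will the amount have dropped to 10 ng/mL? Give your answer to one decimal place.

Fraction remaining = 10/34.6 ≈ 0.28902.
n = log₂(34.6/10) = ln(3.46)/ln 2 ≈ 1.7908 half-lives.
t = n × t½ = 1.7908 × 4.54 ≈ 8.1301 hours.

8.1 hours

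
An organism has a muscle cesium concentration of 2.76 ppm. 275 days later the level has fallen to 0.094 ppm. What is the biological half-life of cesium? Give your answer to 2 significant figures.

A/A₀ = 0.094/2.76 ≈ 0.034058.
n = log₂(29.362) ≈ 4.8759 half-lives elapsed in 275 days.
t½ = 275/4.8759 ≈ 56.4 days.

56 days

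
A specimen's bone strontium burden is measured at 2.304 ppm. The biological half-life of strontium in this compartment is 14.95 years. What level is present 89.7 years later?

0.036 ppm

Elapsed time is 6 half-lives (89.7/14.95).
Each half-life halves the amount: 2.304 × (1/2)^6 = 2.304/64 = 0.036 ppm.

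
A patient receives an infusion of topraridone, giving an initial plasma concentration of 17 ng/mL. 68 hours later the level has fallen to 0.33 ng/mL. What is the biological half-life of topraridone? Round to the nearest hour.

A/A₀ = 0.33/17 ≈ 0.019412.
n = log₂(51.515) ≈ 5.6869 half-lives elapsed in 68 hours.
t½ = 68/5.6869 ≈ 11.957 hours.

12 hours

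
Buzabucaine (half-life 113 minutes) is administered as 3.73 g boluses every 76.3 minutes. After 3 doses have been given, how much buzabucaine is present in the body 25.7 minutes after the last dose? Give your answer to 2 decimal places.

The 3 doses were given 178.3, 102, 25.7 minutes ago.
Total = 3.73·(1/2)^(178.3/113) + 3.73·(1/2)^(102/113) + 3.73·(1/2)^(25.7/113)
      = 1.2495 + 1.9952 + 3.186 ≈ 6.4306 g.

6.43 g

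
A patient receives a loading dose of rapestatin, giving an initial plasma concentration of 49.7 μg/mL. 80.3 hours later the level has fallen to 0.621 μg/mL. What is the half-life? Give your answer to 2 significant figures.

A/A₀ = 0.621/49.7 ≈ 0.012495.
n = log₂(80.032) ≈ 6.3225 half-lives elapsed in 80.3 hours.
t½ = 80.3/6.3225 ≈ 12.701 hours.

13 hours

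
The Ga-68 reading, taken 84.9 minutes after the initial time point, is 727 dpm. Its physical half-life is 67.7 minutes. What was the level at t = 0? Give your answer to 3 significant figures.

1730 dpm

Number of half-lives elapsed: n = 84.9/67.7 ≈ 1.2541.
A₀ = A × 2^n = 727 × 2^1.2541 = 727 × 2.3851 ≈ 1734 dpm.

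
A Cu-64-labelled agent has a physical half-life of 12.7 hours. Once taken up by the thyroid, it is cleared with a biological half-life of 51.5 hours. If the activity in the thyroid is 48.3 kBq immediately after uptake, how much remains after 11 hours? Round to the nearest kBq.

23 kBq

1/t_eff = 1/t_phys + 1/t_biol = 1/12.7 + 1/51.5 = 0.098158 per hour.
t_eff = 12.7 × 51.5 / (12.7 + 51.5) ≈ 10.188 hours.
Remaining = 48.3 × (1/2)^(11/10.188) = 48.3 × (1/2)^1.0797 ≈ 22.852 kBq.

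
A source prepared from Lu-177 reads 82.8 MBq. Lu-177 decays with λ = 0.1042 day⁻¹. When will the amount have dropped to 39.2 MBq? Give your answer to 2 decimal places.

t½ = ln 2 / λ = 0.69315 / 0.1042 ≈ 6.6521 days.
Fraction remaining = 39.2/82.8 ≈ 0.47343.
n = log₂(82.8/39.2) = ln(2.1122)/ln 2 ≈ 1.0788 half-lives.
t = n × t½ = 1.0788 × 6.6521 ≈ 7.1761 days.

7.18 days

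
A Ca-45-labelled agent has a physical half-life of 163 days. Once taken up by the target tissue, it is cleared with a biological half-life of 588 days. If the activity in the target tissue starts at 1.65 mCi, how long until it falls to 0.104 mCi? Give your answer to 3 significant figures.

509 days

1/t_eff = 1/t_phys + 1/t_biol = 1/163 + 1/588 = 0.0078356 per day.
t_eff = 163 × 588 / (163 + 588) ≈ 127.62 days.
n = log₂(1.65/0.104) ≈ 3.9878; t = 3.9878 × 127.62 ≈ 508.93 days.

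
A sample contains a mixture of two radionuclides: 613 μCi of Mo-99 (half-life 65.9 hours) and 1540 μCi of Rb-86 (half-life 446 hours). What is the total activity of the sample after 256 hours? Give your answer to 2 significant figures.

Mo-99: 613 × (1/2)^(256/65.9) = 613 × (1/2)^3.8847 ≈ 41.501 μCi.
Rb-86: 1540 × (1/2)^(256/446) = 1540 × (1/2)^0.57399 ≈ 1034.5 μCi.
Total = 41.501 + 1034.5 ≈ 1076 μCi.

1100 μCi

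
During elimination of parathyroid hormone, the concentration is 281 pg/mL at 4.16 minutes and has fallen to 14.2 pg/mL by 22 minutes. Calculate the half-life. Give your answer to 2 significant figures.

Over Δt = 22 − 4.16 = 17.84 minutes, the level fell by a factor of 281/14.2 ≈ 19.789.
n = log₂(19.789) ≈ 4.3066 half-lives, so t½ = 17.84/4.3066 ≈ 4.1425 minutes.

4.1 minutes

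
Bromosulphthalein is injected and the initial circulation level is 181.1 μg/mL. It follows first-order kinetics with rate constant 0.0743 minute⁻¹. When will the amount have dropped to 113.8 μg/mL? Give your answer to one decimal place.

6.3 minutes

t½ = ln 2 / λ = 0.69315 / 0.0743 ≈ 9.329 minutes.
Fraction remaining = 113.8/181.1 ≈ 0.62838.
n = log₂(181.1/113.8) = ln(1.5914)/ln 2 ≈ 0.67029 half-lives.
t = n × t½ = 0.67029 × 9.329 ≈ 6.2531 minutes.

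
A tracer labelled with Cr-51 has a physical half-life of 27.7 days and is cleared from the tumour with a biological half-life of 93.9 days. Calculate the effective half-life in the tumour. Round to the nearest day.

1/t_eff = 1/t_phys + 1/t_biol = 1/27.7 + 1/93.9 = 0.046751 per day.
t_eff = 27.7 × 93.9 / (27.7 + 93.9) ≈ 21.39 days.

21 days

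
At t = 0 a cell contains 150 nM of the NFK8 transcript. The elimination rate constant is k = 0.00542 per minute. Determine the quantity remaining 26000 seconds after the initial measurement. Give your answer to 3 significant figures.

14.3 nM

t½ = ln 2 / k = 0.69315 / 0.00542 ≈ 127.89 minutes.
Convert the elapsed time: 26000 seconds = 433.333 minutes.
Number of half-lives: n = 433.333/127.89 ≈ 3.3884.
Remaining = 150 × (1/2)^3.3884 = 150 × 0.095496 ≈ 14.324 nM.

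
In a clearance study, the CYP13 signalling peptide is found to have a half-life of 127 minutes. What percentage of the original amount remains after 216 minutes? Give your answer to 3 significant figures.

30.8%

n = 216/127 ≈ 1.7008 half-lives.
Fraction remaining = (1/2)^1.7008 ≈ 0.30762, i.e. 30.762%.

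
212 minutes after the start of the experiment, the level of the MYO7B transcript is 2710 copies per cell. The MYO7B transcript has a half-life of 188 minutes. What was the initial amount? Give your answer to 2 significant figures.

Number of half-lives elapsed: n = 212/188 ≈ 1.1277.
A₀ = A × 2^n = 2710 × 2^1.1277 = 2710 × 2.185 ≈ 5921.5 copies per cell.

5900 copies per cell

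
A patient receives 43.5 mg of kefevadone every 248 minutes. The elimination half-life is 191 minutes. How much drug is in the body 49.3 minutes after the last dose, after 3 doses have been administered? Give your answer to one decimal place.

The 3 doses were given 545.3, 297.3, 49.3 minutes ago.
Total = 43.5·(1/2)^(545.3/191) + 43.5·(1/2)^(297.3/191) + 43.5·(1/2)^(49.3/191)
      = 6.0125 + 14.788 + 36.374 ≈ 57.175 mg.

57.2 mg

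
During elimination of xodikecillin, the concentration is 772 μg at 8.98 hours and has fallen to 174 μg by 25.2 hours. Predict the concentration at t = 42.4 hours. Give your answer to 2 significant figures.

Over Δt = 25.2 − 8.98 = 16.22 hours, the level fell by a factor of 772/174 ≈ 4.4368.
n = log₂(4.4368) ≈ 2.1495 half-lives, so t½ = 16.22/2.1495 ≈ 7.5459 hours.
From t = 25.2 to t = 42.4: 174 × (1/2)^((42.4−25.2)/7.5459) ≈ 35.841 μg.

36 μg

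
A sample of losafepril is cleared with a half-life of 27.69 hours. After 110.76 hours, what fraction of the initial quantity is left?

n = 110.76/27.69 ≈ 4 half-lives.
Fraction remaining = (1/2)^4 ≈ 0.0625.

0.0625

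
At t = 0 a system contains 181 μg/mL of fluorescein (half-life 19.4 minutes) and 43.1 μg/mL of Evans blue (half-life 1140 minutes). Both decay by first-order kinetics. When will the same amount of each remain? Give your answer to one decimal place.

40.9 minutes

Set 181·(1/2)^(t/19.4) = 43.1·(1/2)^(t/1140).
Taking log₂: log₂(181/43.1) = t·(1/19.4 − 1/1140).
log₂(4.1995) = 2.0702; 1/19.4 − 1/1140 = 0.050669.
t = 2.0702 / 0.050669 ≈ 40.858 minutes.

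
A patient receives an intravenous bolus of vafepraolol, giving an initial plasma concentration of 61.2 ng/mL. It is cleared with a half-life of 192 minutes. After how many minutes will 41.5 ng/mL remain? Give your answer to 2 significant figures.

Fraction remaining = 41.5/61.2 ≈ 0.6781.
n = log₂(61.2/41.5) = ln(1.4747)/ln 2 ≈ 0.56042 half-lives.
t = n × t½ = 0.56042 × 192 ≈ 107.6 minutes.

110 minutes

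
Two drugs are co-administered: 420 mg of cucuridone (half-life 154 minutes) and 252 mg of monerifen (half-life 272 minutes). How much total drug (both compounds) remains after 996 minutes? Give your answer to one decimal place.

24.7 mg

cucuridone: 420 × (1/2)^(996/154) = 420 × (1/2)^6.4675 ≈ 4.746 mg.
monerifen: 252 × (1/2)^(996/272) = 252 × (1/2)^3.6618 ≈ 19.911 mg.
Total = 4.746 + 19.911 ≈ 24.657 mg.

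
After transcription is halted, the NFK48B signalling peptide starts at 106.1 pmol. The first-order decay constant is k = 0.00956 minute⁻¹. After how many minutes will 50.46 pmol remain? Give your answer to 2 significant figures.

t½ = ln 2 / k = 0.69315 / 0.00956 ≈ 72.505 minutes.
Fraction remaining = 50.46/106.1 ≈ 0.47559.
n = log₂(106.1/50.46) = ln(2.1027)/ln 2 ≈ 1.0722 half-lives.
t = n × t½ = 1.0722 × 72.505 ≈ 77.741 minutes.

78 minutes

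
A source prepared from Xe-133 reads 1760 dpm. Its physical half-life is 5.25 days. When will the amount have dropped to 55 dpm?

55/1760 = 1/32, so 5 half-lives have elapsed.
t = 5 × 5.25 = 26.25 days.

26.25 days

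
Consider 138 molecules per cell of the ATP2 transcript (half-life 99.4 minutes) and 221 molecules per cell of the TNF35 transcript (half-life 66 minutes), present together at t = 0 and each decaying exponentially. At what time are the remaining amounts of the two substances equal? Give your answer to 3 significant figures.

133 minutes

Set 138·(1/2)^(t/99.4) = 221·(1/2)^(t/66).
Taking log₂: log₂(138/221) = t·(1/99.4 − 1/66).
log₂(0.62443) = -0.67938; 1/99.4 − 1/66 = -0.0050912.
t = -0.67938 / -0.0050912 ≈ 133.44 minutes.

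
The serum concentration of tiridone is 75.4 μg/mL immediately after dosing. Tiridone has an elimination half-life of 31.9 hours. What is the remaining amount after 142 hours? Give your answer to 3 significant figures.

3.45 μg/mL

Number of half-lives: n = 142/31.9 ≈ 4.4514.
Remaining = 75.4 × (1/2)^4.4514 = 75.4 × 0.045708 ≈ 3.4464 μg/mL.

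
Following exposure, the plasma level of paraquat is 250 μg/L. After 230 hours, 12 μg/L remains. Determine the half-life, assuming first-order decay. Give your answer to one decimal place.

52.5 hours

A/A₀ = 12/250 ≈ 0.048.
n = log₂(20.833) ≈ 4.3808 half-lives elapsed in 230 hours.
t½ = 230/4.3808 ≈ 52.502 hours.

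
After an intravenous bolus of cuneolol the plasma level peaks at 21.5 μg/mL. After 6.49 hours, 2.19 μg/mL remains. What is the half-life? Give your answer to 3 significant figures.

A/A₀ = 2.19/21.5 ≈ 0.10186.
n = log₂(9.8174) ≈ 3.2953 half-lives elapsed in 6.49 hours.
t½ = 6.49/3.2953 ≈ 1.9695 hours.

1.97 hours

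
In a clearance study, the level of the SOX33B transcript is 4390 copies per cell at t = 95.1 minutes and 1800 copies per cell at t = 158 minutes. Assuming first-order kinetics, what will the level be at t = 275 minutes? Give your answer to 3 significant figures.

Over Δt = 158 − 95.1 = 62.9 minutes, the level fell by a factor of 4390/1800 ≈ 2.4389.
n = log₂(2.4389) ≈ 1.2862 half-lives, so t½ = 62.9/1.2862 ≈ 48.903 minutes.
From t = 158 to t = 275: 1800 × (1/2)^((275−158)/48.903) ≈ 342.81 copies per cell.

343 copies per cell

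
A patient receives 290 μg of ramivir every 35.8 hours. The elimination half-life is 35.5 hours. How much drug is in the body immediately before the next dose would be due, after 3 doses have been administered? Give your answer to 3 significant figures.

The 3 doses were given 107.4, 71.6, 35.8 hours ago.
Total = 290·(1/2)^(107.4/35.5) + 290·(1/2)^(71.6/35.5) + 290·(1/2)^(35.8/35.5)
      = 35.619 + 71.656 + 144.15 ≈ 251.43 μg.

251 μg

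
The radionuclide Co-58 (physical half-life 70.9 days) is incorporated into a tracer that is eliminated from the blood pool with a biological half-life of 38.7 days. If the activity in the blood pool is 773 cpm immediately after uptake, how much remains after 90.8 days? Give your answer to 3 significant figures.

62.6 cpm

1/t_eff = 1/t_phys + 1/t_biol = 1/70.9 + 1/38.7 = 0.039944 per day.
t_eff = 70.9 × 38.7 / (70.9 + 38.7) ≈ 25.035 days.
Remaining = 773 × (1/2)^(90.8/25.035) = 773 × (1/2)^3.6269 ≈ 62.57 cpm.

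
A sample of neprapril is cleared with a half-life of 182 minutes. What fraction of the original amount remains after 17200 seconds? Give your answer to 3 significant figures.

17200 seconds = 286.667 minutes.
n = 286.667/182 ≈ 1.5751 half-lives.
Fraction remaining = (1/2)^1.5751 ≈ 0.33562.

0.336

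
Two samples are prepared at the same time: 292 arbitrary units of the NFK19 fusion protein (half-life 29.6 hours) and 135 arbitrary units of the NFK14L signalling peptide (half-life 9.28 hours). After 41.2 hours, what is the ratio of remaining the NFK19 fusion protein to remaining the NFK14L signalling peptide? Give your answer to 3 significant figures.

NFK19 fusion protein: 292 × (1/2)^(41.2/29.6) = 292 × (1/2)^1.3919 ≈ 111.27 arbitrary units.
NFK14L signalling peptide: 135 × (1/2)^(41.2/9.28) = 135 × (1/2)^4.4397 ≈ 6.2211 arbitrary units.
Ratio ≈ 111.27 / 6.2211 ≈ 17.886.

17.9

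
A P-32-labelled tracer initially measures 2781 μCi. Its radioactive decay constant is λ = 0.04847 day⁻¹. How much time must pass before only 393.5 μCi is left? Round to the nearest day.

40 days

t½ = ln 2 / λ = 0.69315 / 0.04847 ≈ 14.301 days.
Fraction remaining = 393.5/2781 ≈ 0.1415.
n = log₂(2781/393.5) = ln(7.0673)/ln 2 ≈ 2.8212 half-lives.
t = n × t½ = 2.8212 × 14.301 ≈ 40.344 days.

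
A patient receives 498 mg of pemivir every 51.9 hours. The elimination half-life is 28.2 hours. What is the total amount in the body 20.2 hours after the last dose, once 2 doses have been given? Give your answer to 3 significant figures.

The 2 doses were given 72.1, 20.2 hours ago.
Total = 498·(1/2)^(72.1/28.2) + 498·(1/2)^(20.2/28.2)
      = 84.64 + 303.11 ≈ 387.75 mg.

388 mg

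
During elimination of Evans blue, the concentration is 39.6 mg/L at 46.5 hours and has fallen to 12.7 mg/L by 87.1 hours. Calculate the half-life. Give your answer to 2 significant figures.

Over Δt = 87.1 − 46.5 = 40.6 hours, the level fell by a factor of 39.6/12.7 ≈ 3.1181.
n = log₂(3.1181) ≈ 1.6407 half-lives, so t½ = 40.6/1.6407 ≈ 24.746 hours.

25 hours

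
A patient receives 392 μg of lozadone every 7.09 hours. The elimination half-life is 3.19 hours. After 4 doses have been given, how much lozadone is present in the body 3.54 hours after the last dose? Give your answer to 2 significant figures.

The 4 doses were given 24.81, 17.72, 10.63, 3.54 hours ago.
Total = 392·(1/2)^(24.81/3.19) + 392·(1/2)^(17.72/3.19) + 392·(1/2)^(10.63/3.19) + 392·(1/2)^(3.54/3.19)
      = 1.7867 + 8.3389 + 38.92 + 181.65 ≈ 230.69 μg.

230 μg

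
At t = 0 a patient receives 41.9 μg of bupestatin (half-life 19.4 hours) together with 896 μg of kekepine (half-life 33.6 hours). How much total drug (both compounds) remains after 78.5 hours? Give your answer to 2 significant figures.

bupestatin: 41.9 × (1/2)^(78.5/19.4) = 41.9 × (1/2)^4.0464 ≈ 2.5359 μg.
kekepine: 896 × (1/2)^(78.5/33.6) = 896 × (1/2)^2.3363 ≈ 177.42 μg.
Total = 2.5359 + 177.42 ≈ 179.96 μg.

180 μg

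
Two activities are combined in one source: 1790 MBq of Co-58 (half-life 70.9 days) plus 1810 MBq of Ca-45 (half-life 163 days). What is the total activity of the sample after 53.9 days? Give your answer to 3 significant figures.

Co-58: 1790 × (1/2)^(53.9/70.9) = 1790 × (1/2)^0.76023 ≈ 1056.8 MBq.
Ca-45: 1810 × (1/2)^(53.9/163) = 1810 × (1/2)^0.33067 ≈ 1439.2 MBq.
Total = 1056.8 + 1439.2 ≈ 2496.1 MBq.

2500 MBq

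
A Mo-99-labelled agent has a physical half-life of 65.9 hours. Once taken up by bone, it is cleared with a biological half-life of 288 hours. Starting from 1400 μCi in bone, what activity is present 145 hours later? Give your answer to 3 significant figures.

215 μCi

1/t_eff = 1/t_phys + 1/t_biol = 1/65.9 + 1/288 = 0.018647 per hour.
t_eff = 65.9 × 288 / (65.9 + 288) ≈ 53.629 hours.
Remaining = 1400 × (1/2)^(145/53.629) = 1400 × (1/2)^2.7038 ≈ 214.89 μCi.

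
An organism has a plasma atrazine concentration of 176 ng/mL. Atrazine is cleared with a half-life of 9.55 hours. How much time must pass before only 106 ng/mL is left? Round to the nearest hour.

7 hours

Fraction remaining = 106/176 ≈ 0.60227.
n = log₂(176/106) = ln(1.6604)/ln 2 ≈ 0.73151 half-lives.
t = n × t½ = 0.73151 × 9.55 ≈ 6.9859 hours.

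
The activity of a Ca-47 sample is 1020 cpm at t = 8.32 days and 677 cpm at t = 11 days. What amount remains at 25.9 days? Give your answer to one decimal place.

Over Δt = 11 − 8.32 = 2.68 days, the level fell by a factor of 1020/677 ≈ 1.5066.
n = log₂(1.5066) ≈ 0.59134 half-lives, so t½ = 2.68/0.59134 ≈ 4.5321 days.
From t = 11 to t = 25.9: 677 × (1/2)^((25.9−11)/4.5321) ≈ 69.326 cpm.

69.3 cpm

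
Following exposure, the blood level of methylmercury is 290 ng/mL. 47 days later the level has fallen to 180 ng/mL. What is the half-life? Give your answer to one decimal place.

68.3 days

A/A₀ = 180/290 ≈ 0.62069.
n = log₂(1.6111) ≈ 0.68806 half-lives elapsed in 47 days.
t½ = 47/0.68806 ≈ 68.308 days.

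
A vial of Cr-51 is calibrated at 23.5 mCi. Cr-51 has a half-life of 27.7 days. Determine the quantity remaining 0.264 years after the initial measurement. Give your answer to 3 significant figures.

Convert the elapsed time: 0.264 years = 96.36 days.
Number of half-lives: n = 96.36/27.7 ≈ 3.4787.
Remaining = 23.5 × (1/2)^3.4787 = 23.5 × 0.089703 ≈ 2.108 mCi.

2.11 mCi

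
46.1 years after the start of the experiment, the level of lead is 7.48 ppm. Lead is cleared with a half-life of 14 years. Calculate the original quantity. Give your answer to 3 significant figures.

73.3 ppm

Number of half-lives elapsed: n = 46.1/14 ≈ 3.2929.
A₀ = A × 2^n = 7.48 × 2^3.2929 = 7.48 × 9.8005 ≈ 73.308 ppm.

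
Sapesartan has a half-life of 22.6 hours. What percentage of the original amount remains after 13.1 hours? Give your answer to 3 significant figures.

66.9%

n = 13.1/22.6 ≈ 0.57965 half-lives.
Fraction remaining = (1/2)^0.57965 ≈ 0.66913, i.e. 66.913%.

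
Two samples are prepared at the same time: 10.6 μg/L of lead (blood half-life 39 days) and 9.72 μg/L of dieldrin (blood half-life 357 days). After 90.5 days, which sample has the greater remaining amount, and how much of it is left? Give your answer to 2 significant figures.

dieldrin, 8.2 μg/L

lead: 10.6 × (1/2)^2.3205 ≈ 2.1221 μg/L.
dieldrin: 9.72 × (1/2)^0.2535 ≈ 8.1537 μg/L.
Dieldrin has more remaining, at ≈ 8.1537 μg/L.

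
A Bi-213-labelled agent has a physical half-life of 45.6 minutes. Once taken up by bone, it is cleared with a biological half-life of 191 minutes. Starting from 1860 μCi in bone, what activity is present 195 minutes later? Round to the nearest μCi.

47 μCi

1/t_eff = 1/t_phys + 1/t_biol = 1/45.6 + 1/191 = 0.027165 per minute.
t_eff = 45.6 × 191 / (45.6 + 191) ≈ 36.811 minutes.
Remaining = 1860 × (1/2)^(195/36.811) = 1860 × (1/2)^5.2973 ≈ 47.302 μCi.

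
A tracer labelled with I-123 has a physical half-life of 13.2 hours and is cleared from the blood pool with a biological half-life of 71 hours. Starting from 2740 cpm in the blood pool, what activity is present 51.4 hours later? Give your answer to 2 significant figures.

110 cpm

1/t_eff = 1/t_phys + 1/t_biol = 1/13.2 + 1/71 = 0.089842 per hour.
t_eff = 13.2 × 71 / (13.2 + 71) ≈ 11.131 hours.
Remaining = 2740 × (1/2)^(51.4/11.131) = 2740 × (1/2)^4.6179 ≈ 111.59 cpm.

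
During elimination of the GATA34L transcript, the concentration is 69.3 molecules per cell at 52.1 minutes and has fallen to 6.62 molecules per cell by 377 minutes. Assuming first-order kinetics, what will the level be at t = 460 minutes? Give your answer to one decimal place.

3.6 molecules per cell

Over Δt = 377 − 52.1 = 324.9 minutes, the level fell by a factor of 69.3/6.62 ≈ 10.468.
n = log₂(10.468) ≈ 3.388 half-lives, so t½ = 324.9/3.388 ≈ 95.899 minutes.
From t = 377 to t = 460: 6.62 × (1/2)^((460−377)/95.899) ≈ 3.6334 molecules per cell.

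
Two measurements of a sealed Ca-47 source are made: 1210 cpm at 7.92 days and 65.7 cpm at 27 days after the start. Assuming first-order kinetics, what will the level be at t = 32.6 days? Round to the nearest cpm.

Over Δt = 27 − 7.92 = 19.08 days, the level fell by a factor of 1210/65.7 ≈ 18.417.
n = log₂(18.417) ≈ 4.203 half-lives, so t½ = 19.08/4.203 ≈ 4.5396 days.
From t = 27 to t = 32.6: 65.7 × (1/2)^((32.6−27)/4.5396) ≈ 27.94 cpm.

28 cpm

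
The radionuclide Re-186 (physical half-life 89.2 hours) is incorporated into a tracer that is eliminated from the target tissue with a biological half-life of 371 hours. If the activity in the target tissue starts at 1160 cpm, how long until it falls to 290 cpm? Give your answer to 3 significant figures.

144 hours

1/t_eff = 1/t_phys + 1/t_biol = 1/89.2 + 1/371 = 0.013906 per hour.
t_eff = 89.2 × 371 / (89.2 + 371) ≈ 71.91 hours.
n = log₂(1160/290) ≈ 2; t = 2 × 71.91 ≈ 143.82 hours.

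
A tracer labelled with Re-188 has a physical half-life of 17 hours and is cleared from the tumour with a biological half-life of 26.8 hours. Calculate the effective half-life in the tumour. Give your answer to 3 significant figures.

10.4 hours

1/t_eff = 1/t_phys + 1/t_biol = 1/17 + 1/26.8 = 0.096137 per hour.
t_eff = 17 × 26.8 / (17 + 26.8) ≈ 10.402 hours.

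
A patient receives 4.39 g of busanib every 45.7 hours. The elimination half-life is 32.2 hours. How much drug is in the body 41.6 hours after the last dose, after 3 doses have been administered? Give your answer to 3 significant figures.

The 3 doses were given 133, 87.3, 41.6 hours ago.
Total = 4.39·(1/2)^(133/32.2) + 4.39·(1/2)^(87.3/32.2) + 4.39·(1/2)^(41.6/32.2)
      = 0.25066 + 0.67038 + 1.7929 ≈ 2.7139 g.

2.71 g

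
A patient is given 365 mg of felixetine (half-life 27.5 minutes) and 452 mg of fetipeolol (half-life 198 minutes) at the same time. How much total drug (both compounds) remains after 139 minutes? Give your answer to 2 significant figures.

felixetine: 365 × (1/2)^(139/27.5) = 365 × (1/2)^5.0545 ≈ 10.983 mg.
fetipeolol: 452 × (1/2)^(139/198) = 452 × (1/2)^0.70202 ≈ 277.85 mg.
Total = 10.983 + 277.85 ≈ 288.83 mg.

290 mg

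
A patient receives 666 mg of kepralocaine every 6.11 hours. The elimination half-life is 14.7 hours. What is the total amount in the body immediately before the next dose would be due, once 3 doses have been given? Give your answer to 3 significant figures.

The 3 doses were given 18.33, 12.22, 6.11 hours ago.
Total = 666·(1/2)^(18.33/14.7) + 666·(1/2)^(12.22/14.7) + 666·(1/2)^(6.11/14.7)
      = 280.61 + 374.31 + 499.29 ≈ 1154.2 mg.

1150 mg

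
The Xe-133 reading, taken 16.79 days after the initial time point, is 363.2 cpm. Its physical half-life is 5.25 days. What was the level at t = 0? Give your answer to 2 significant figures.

3300 cpm

Number of half-lives elapsed: n = 16.79/5.25 ≈ 3.1981.
A₀ = A × 2^n = 363.2 × 2^3.1981 = 363.2 × 9.1775 ≈ 3333.3 cpm.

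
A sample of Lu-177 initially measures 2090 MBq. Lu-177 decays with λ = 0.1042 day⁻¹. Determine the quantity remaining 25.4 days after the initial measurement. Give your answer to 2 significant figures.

150 MBq

t½ = ln 2 / λ = 0.69315 / 0.1042 ≈ 6.6521 days.
Number of half-lives: n = 25.4/6.6521 ≈ 3.8184.
Remaining = 2090 × (1/2)^3.8184 = 2090 × 0.070886 ≈ 148.15 MBq.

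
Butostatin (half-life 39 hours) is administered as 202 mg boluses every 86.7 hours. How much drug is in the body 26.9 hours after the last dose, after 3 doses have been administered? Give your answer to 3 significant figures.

158 mg

The 3 doses were given 200.3, 113.6, 26.9 hours ago.
Total = 202·(1/2)^(200.3/39) + 202·(1/2)^(113.6/39) + 202·(1/2)^(26.9/39)
      = 5.745 + 26.823 + 125.23 ≈ 157.8 mg.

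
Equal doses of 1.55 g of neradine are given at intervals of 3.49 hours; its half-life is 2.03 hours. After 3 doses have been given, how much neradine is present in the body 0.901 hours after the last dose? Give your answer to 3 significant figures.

The 3 doses were given 7.881, 4.391, 0.901 hours ago.
Total = 1.55·(1/2)^(7.881/2.03) + 1.55·(1/2)^(4.391/2.03) + 1.55·(1/2)^(0.901/2.03)
      = 0.10511 + 0.34609 + 1.1395 ≈ 1.5907 g.

1.59 g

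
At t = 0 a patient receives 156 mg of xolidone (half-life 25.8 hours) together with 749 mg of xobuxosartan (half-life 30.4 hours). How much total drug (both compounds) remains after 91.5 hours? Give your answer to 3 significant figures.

106 mg

xolidone: 156 × (1/2)^(91.5/25.8) = 156 × (1/2)^3.5465 ≈ 13.351 mg.
xobuxosartan: 749 × (1/2)^(91.5/30.4) = 749 × (1/2)^3.0099 ≈ 92.987 mg.
Total = 13.351 + 92.987 ≈ 106.34 mg.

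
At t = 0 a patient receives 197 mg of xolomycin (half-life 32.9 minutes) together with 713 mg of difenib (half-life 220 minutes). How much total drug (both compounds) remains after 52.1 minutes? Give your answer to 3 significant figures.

671 mg

xolomycin: 197 × (1/2)^(52.1/32.9) = 197 × (1/2)^1.5836 ≈ 65.729 mg.
difenib: 713 × (1/2)^(52.1/220) = 713 × (1/2)^0.23682 ≈ 605.06 mg.
Total = 65.729 + 605.06 ≈ 670.79 mg.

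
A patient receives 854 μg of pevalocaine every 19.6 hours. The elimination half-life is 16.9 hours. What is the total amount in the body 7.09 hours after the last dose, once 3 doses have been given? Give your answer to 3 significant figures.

The 3 doses were given 46.29, 26.69, 7.09 hours ago.
Total = 854·(1/2)^(46.29/16.9) + 854·(1/2)^(26.69/16.9) + 854·(1/2)^(7.09/16.9)
      = 127.91 + 285.79 + 638.51 ≈ 1052.2 μg.

1050 μg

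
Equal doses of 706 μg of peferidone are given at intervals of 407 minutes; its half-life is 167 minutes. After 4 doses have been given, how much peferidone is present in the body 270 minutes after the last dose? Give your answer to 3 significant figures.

282 μg

The 4 doses were given 1491, 1084, 677, 270 minutes ago.
Total = 706·(1/2)^(1491/167) + 706·(1/2)^(1084/167) + 706·(1/2)^(677/167) + 706·(1/2)^(270/167)
      = 1.4493 + 7.849 + 42.507 + 230.2 ≈ 282.01 μg.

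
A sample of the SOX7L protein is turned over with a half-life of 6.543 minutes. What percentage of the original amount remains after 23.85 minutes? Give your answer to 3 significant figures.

7.99%

n = 23.85/6.543 ≈ 3.6451 half-lives.
Fraction remaining = (1/2)^3.6451 ≈ 0.07993, i.e. 7.993%.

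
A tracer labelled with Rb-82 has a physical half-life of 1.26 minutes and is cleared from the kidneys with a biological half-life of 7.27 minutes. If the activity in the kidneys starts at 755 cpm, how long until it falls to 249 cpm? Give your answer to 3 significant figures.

1.72 minutes

1/t_eff = 1/t_phys + 1/t_biol = 1/1.26 + 1/7.27 = 0.9312 per minute.
t_eff = 1.26 × 7.27 / (1.26 + 7.27) ≈ 1.0739 minutes.
n = log₂(755/249) ≈ 1.6003; t = 1.6003 × 1.0739 ≈ 1.7186 minutes.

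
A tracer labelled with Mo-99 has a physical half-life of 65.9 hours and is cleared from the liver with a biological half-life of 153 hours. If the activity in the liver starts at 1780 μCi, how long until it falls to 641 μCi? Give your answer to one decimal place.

67.9 hours

1/t_eff = 1/t_phys + 1/t_biol = 1/65.9 + 1/153 = 0.02171 per hour.
t_eff = 65.9 × 153 / (65.9 + 153) ≈ 46.061 hours.
n = log₂(1780/641) ≈ 1.4735; t = 1.4735 × 46.061 ≈ 67.87 hours.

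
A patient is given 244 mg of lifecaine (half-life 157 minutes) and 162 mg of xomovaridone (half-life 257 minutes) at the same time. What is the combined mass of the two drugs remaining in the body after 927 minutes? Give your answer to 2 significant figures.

lifecaine: 244 × (1/2)^(927/157) = 244 × (1/2)^5.9045 ≈ 4.0735 mg.
xomovaridone: 162 × (1/2)^(927/257) = 162 × (1/2)^3.607 ≈ 13.295 mg.
Total = 4.0735 + 13.295 ≈ 17.369 mg.

17 mg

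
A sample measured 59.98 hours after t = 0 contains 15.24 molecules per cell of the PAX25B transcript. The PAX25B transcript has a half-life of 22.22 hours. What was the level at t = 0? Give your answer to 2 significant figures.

99 molecules per cell

Number of half-lives elapsed: n = 59.98/22.22 ≈ 2.6994.
A₀ = A × 2^n = 15.24 × 2^2.6994 = 15.24 × 6.4952 ≈ 98.987 molecules per cell.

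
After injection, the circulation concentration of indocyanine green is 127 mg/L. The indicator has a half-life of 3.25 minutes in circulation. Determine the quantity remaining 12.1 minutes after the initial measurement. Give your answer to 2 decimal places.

9.62 mg/L

Number of half-lives: n = 12.1/3.25 ≈ 3.7231.
Remaining = 127 × (1/2)^3.7231 = 127 × 0.075726 ≈ 9.6171 mg/L.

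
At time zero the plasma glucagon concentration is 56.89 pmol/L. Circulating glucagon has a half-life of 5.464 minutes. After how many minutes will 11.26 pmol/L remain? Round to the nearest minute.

13 minutes

Fraction remaining = 11.26/56.89 ≈ 0.19793.
n = log₂(56.89/11.26) = ln(5.0524)/ln 2 ≈ 2.337 half-lives.
t = n × t½ = 2.337 × 5.464 ≈ 12.769 minutes.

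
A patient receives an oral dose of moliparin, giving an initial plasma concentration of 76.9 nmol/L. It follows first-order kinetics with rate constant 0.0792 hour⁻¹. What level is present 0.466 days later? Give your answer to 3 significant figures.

t½ = ln 2 / k = 0.69315 / 0.0792 ≈ 8.7519 hours.
Convert the elapsed time: 0.466 days = 11.184 hours.
Number of half-lives: n = 11.184/8.7519 ≈ 1.2779.
Remaining = 76.9 × (1/2)^1.2779 = 76.9 × 0.4124 ≈ 31.713 nmol/L.

31.7 nmol/L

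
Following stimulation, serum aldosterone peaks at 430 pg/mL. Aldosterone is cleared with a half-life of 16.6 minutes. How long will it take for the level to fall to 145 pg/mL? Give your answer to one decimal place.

Fraction remaining = 145/430 ≈ 0.33721.
n = log₂(430/145) = ln(2.9655)/ln 2 ≈ 1.5683 half-lives.
t = n × t½ = 1.5683 × 16.6 ≈ 26.034 minutes.

26.0 minutes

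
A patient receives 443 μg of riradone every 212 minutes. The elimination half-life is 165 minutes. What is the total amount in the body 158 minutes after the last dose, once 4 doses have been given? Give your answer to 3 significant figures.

The 4 doses were given 794, 582, 370, 158 minutes ago.
Total = 443·(1/2)^(794/165) + 443·(1/2)^(582/165) + 443·(1/2)^(370/165) + 443·(1/2)^(158/165)
      = 15.769 + 38.423 + 93.62 + 228.11 ≈ 375.92 μg.

376 μg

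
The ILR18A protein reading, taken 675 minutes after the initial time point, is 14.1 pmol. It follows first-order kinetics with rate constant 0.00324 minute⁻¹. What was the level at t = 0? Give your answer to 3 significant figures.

126 pmol

t½ = ln 2 / λ = 0.69315 / 0.00324 ≈ 213.93 minutes.
Number of half-lives elapsed: n = 675/213.93 ≈ 3.1552.
A₀ = A × 2^n = 14.1 × 2^3.1552 = 14.1 × 8.9084 ≈ 125.61 pmol.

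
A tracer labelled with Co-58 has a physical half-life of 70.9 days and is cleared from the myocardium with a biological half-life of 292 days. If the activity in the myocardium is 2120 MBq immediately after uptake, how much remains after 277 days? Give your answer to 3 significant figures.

73.2 MBq

1/t_eff = 1/t_phys + 1/t_biol = 1/70.9 + 1/292 = 0.017529 per day.
t_eff = 70.9 × 292 / (70.9 + 292) ≈ 57.048 days.
Remaining = 2120 × (1/2)^(277/57.048) = 2120 × (1/2)^4.8555 ≈ 73.227 MBq.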